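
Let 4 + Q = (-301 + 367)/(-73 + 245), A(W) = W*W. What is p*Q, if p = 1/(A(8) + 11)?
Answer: -311/6450 ≈ -0.048217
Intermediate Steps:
A(W) = W²
p = 1/75 (p = 1/(8² + 11) = 1/(64 + 11) = 1/75 ≈ 0.013333)
Q = -311/86 (Q = -4 + (-301 + 367)/(-73 + 245) = -4 + 66/172 = -4 + 66*(1/172) = -4 + 33/86 = -311/86 ≈ -3.6163)
p*Q = (1/75)*(-311/86) = -311/6450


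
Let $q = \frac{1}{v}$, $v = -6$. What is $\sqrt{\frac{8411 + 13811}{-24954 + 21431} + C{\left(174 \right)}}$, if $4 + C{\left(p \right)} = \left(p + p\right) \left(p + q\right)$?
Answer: $\frac{4 \sqrt{638859}}{13} \approx 245.93$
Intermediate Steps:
$q = - \frac{1}{6}$ ($q = \frac{1}{-6} = - \frac{1}{6} \approx -0.16667$)
$C{\left(p \right)} = -4 + 2 p \left(- \frac{1}{6} + p\right)$ ($C{\left(p \right)} = -4 + \left(p + p\right) \left(p - \frac{1}{6}\right) = -4 + 2 p \left(- \frac{1}{6} + p\right)$)
$\sqrt{\frac{8411 + 13811}{-24954 + 21431} + C{\left(174 \right)}} = \sqrt{\frac{8411 + 13811}{-24954 + 21431} - \left(62 - 60552\right)} = \sqrt{\frac{22222}{-3523} - -60490} = \sqrt{22222 \left(- \frac{1}{3523}\right) - -60490} = \sqrt{- \frac{82}{13} + 60490} = \sqrt{\frac{786288}{13}} = \frac{4 \sqrt{638859}}{13}$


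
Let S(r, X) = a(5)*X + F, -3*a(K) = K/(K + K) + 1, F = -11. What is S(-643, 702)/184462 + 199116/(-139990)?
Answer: -9195002993/6455708845 ≈ -1.4243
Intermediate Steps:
a(K) = -½ (a(K) = -(K/(K + K) + 1)/3 = -(K/((2*K)) + 1)/3 = -((1/(2*K))*K + 1)/3 = -(½ + 1)/3 = -⅓*3/2 = -½)
S(r, X) = -11 - X/2 (S(r, X) = -X/2 - 11 = -11 - X/2)
S(-643, 702)/184462 + 199116/(-139990) = (-11 - ½*702)/184462 + 199116/(-139990) = (-11 - 351)*(1/184462) + 199116*(-1/139990) = -362*1/184462 - 99558/69995 = -181/92231 - 99558/69995 = -9195002993/6455708845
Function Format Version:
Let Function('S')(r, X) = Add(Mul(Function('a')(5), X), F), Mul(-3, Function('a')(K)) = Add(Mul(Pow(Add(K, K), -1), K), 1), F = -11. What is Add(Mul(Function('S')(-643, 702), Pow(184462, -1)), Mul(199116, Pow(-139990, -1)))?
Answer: Rational(-9195002993, 6455708845) ≈ -1.4243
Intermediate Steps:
Function('a')(K) = Rational(-1, 2) (Function('a')(K) = Mul(Rational(-1, 3), Add(Mul(Pow(Add(K, K), -1), K), 1)) = Mul(Rational(-1, 3), Add(Mul(Pow(Mul(2, K), -1), K), 1)) = Mul(Rational(-1, 3), Add(Mul(Mul(Rational(1, 2), Pow(K, -1)), K), 1)) = Mul(Rational(-1, 3), Add(Rational(1, 2), 1)) = Mul(Rational(-1, 3), Rational(3, 2)) = Rational(-1, 2))
Function('S')(r, X) = Add(-11, Mul(Rational(-1, 2), X)) (Function('S')(r, X) = Add(Mul(Rational(-1, 2), X), -11) = Add(-11, Mul(Rational(-1, 2), X)))
Add(Mul(Function('S')(-643, 702), Pow(184462, -1)), Mul(199116, Pow(-139990, -1))) = Add(Mul(Add(-11, Mul(Rational(-1, 2), 702)), Pow(184462, -1)), Mul(199116, Pow(-139990, -1))) = Add(Mul(Add(-11, -351), Rational(1, 184462)), Mul(199116, Rational(-1, 139990))) = Add(Mul(-362, Rational(1, 184462)), Rational(-99558, 69995)) = Add(Rational(-181, 92231), Rational(-99558, 69995)) = Rational(-9195002993, 6455708845)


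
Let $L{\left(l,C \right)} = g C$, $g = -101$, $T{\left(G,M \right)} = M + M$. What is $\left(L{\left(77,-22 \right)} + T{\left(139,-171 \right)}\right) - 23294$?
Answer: $-21414$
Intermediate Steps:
$T{\left(G,M \right)} = 2 M$
$L{\left(l,C \right)} = - 101 C$
$\left(L{\left(77,-22 \right)} + T{\left(139,-171 \right)}\right) - 23294 = \left(\left(-101\right) \left(-22\right) + 2 \left(-171\right)\right) - 23294 = \left(2222 - 342\right) - 23294 = 1880 - 23294 = -21414$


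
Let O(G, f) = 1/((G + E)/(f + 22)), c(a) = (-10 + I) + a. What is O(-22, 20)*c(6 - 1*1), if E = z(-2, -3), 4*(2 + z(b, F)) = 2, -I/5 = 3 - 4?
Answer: 0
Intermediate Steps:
I = 5 (I = -5*(3 - 4) = -5*(-1) = 5)
z(b, F) = -3/2 (z(b, F) = -2 + (¼)*2 = -2 + ½ = -3/2)
E = -3/2 ≈ -1.5000
c(a) = -5 + a (c(a) = (-10 + 5) + a = -5 + a)
O(G, f) = (22 + f)/(-3/2 + G) (O(G, f) = 1/((G - 3/2)/(f + 22)) = 1/((-3/2 + G)/(22 + f)) = (22 + f)/(-3/2 + G))
O(-22, 20)*c(6 - 1*1) = (2*(22 + 20)/(-3 + 2*(-22)))*(-5 + (6 - 1*1)) = (2*42/(-3 - 44))*(-5 + (6 - 1)) = (2*42/(-47))*(-5 + 5) = (2*(-1/47)*42)*0 = -84/47*0 = 0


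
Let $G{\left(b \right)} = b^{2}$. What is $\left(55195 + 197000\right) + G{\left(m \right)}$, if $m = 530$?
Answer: $533095$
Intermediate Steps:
$\left(55195 + 197000\right) + G{\left(m \right)} = \left(55195 + 197000\right) + 530^{2} = 252195 + 280900 = 533095$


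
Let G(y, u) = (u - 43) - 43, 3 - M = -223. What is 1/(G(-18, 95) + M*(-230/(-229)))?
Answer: 229/54041 ≈ 0.0042375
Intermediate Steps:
M = 226 (M = 3 - 1*(-223) = 3 + 223 = 226)
G(y, u) = -86 + u (G(y, u) = (-43 + u) - 43 = -86 + u)
1/(G(-18, 95) + M*(-230/(-229))) = 1/((-86 + 95) + 226*(-230/(-229))) = 1/(9 + 226*(-230*(-1/229))) = 1/(9 + 226*(230/229)) = 1/(9 + 51980/229) = 1/(54041/229) = 229/54041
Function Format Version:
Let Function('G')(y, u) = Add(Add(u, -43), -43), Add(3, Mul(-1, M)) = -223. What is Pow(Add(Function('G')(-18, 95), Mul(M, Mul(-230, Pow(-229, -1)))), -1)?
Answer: Rational(229, 54041) ≈ 0.0042375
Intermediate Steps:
M = 226 (M = Add(3, Mul(-1, -223)) = Add(3, 223) = 226)
Function('G')(y, u) = Add(-86, u) (Function('G')(y, u) = Add(Add(-43, u), -43) = Add(-86, u))
Pow(Add(Function('G')(-18, 95), Mul(M, Mul(-230, Pow(-229, -1)))), -1) = Pow(Add(Add(-86, 95), Mul(226, Mul(-230, Pow(-229, -1)))), -1) = Pow(Add(9, Mul(226, Mul(-230, Rational(-1, 229)))), -1) = Pow(Add(9, Mul(226, Rational(230, 229))), -1) = Pow(Add(9, Rational(51980, 229)), -1) = Pow(Rational(54041, 229), -1) = Rational(229, 54041)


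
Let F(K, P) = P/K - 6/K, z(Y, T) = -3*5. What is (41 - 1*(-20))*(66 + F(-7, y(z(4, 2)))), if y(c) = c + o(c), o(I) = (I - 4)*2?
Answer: 31781/7 ≈ 4540.1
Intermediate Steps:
z(Y, T) = -15
o(I) = -8 + 2*I (o(I) = (-4 + I)*2 = -8 + 2*I)
y(c) = -8 + 3*c (y(c) = c + (-8 + 2*c) = -8 + 3*c)
F(K, P) = -6/K + P/K
(41 - 1*(-20))*(66 + F(-7, y(z(4, 2)))) = (41 - 1*(-20))*(66 + (-6 + (-8 + 3*(-15)))/(-7)) = (41 + 20)*(66 - (-6 + (-8 - 45))/7) = 61*(66 - (-6 - 53)/7) = 61*(66 - ⅐*(-59)) = 61*(66 + 59/7) = 61*(521/7) = 31781/7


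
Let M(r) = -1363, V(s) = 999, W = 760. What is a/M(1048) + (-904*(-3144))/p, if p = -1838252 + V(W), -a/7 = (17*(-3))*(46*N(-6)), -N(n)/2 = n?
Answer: -365930311080/2504175839 ≈ -146.13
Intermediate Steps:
N(n) = -2*n
a = 197064 (a = -7*17*(-3)*46*(-2*(-6)) = -(-357)*46*12 = -(-357)*552 = -7*(-28152) = 197064)
p = -1837253 (p = -1838252 + 999 = -1837253)
a/M(1048) + (-904*(-3144))/p = 197064/(-1363) - 904*(-3144)/(-1837253) = 197064*(-1/1363) + 2842176*(-1/1837253) = -197064/1363 - 2842176/1837253 = -365930311080/2504175839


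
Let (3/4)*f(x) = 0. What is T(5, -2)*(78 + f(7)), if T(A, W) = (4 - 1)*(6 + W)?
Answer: 936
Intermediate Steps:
T(A, W) = 18 + 3*W (T(A, W) = 3*(6 + W) = 18 + 3*W)
f(x) = 0 (f(x) = (4/3)*0 = 0)
T(5, -2)*(78 + f(7)) = (18 + 3*(-2))*(78 + 0) = (18 - 6)*78 = 12*78 = 936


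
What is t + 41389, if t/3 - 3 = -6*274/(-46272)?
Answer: 159631099/3856 ≈ 41398.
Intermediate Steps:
t = 35115/3856 (t = 9 + 3*(-6*274/(-46272)) = 9 + 3*(-1644*(-1/46272)) = 9 + 3*(137/3856) = 9 + 411/3856 = 35115/3856 ≈ 9.1066)
t + 41389 = 35115/3856 + 41389 = 159631099/3856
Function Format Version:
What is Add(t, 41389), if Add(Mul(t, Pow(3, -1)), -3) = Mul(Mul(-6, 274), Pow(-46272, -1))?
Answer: Rational(159631099, 3856) ≈ 41398.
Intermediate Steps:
t = Rational(35115, 3856) (t = Add(9, Mul(3, Mul(Mul(-6, 274), Pow(-46272, -1)))) = Add(9, Mul(3, Mul(-1644, Rational(-1, 46272)))) = Add(9, Mul(3, Rational(137, 3856))) = Add(9, Rational(411, 3856)) = Rational(35115, 3856) ≈ 9.1066)
Add(t, 41389) = Add(Rational(35115, 3856), 41389) = Rational(159631099, 3856)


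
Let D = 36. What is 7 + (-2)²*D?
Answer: 151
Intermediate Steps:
7 + (-2)²*D = 7 + (-2)²*36 = 7 + 4*36 = 7 + 144 = 151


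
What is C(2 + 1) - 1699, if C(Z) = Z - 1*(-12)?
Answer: -1684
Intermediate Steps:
C(Z) = 12 + Z (C(Z) = Z + 12 = 12 + Z)
C(2 + 1) - 1699 = (12 + (2 + 1)) - 1699 = (12 + 3) - 1699 = 15 - 1699 = -1684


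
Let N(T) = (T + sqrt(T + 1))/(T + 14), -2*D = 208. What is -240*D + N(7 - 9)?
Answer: 149759/6 + I/12 ≈ 24960.0 + 0.083333*I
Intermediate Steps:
D = -104 (D = -1/2*208 = -104)
N(T) = (T + sqrt(1 + T))/(14 + T)
-240*D + N(7 - 9) = -240*(-104) + ((7 - 9) + sqrt(1 + (7 - 9)))/(14 + (7 - 9)) = 24960 + (-2 + sqrt(1 - 2))/(14 - 2) = 24960 + (-2 + sqrt(-1))/12 = 24960 + (-2 + I)/12 = 24960 + (-1/6 + I/12) = 149759/6 + I/12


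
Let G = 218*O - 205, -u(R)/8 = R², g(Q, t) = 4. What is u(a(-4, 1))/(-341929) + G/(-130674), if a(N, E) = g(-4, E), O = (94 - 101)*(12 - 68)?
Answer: -9711020969/14893743382 ≈ -0.65202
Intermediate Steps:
O = 392 (O = -7*(-56) = 392)
a(N, E) = 4
u(R) = -8*R²
G = 85251 (G = 218*392 - 205 = 85456 - 205 = 85251)
u(a(-4, 1))/(-341929) + G/(-130674) = -8*4²/(-341929) + 85251/(-130674) = -8*16*(-1/341929) + 85251*(-1/130674) = -128*(-1/341929) - 28417/43558 = 128/341929 - 28417/43558 = -9711020969/14893743382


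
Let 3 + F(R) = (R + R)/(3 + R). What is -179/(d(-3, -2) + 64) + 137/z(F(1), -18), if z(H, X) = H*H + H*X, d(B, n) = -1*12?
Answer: -8199/10660 ≈ -0.76914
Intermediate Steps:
d(B, n) = -12
F(R) = -3 + 2*R/(3 + R) (F(R) = -3 + (R + R)/(3 + R) = -3 + (2*R)/(3 + R) = -3 + 2*R/(3 + R))
z(H, X) = H**2 + H*X
-179/(d(-3, -2) + 64) + 137/z(F(1), -18) = -179/(-12 + 64) + 137/((((-9 - 1*1)/(3 + 1))*((-9 - 1*1)/(3 + 1) - 18))) = -179/52 + 137/((((-9 - 1)/4)*((-9 - 1)/4 - 18))) = -179*1/52 + 137/((((1/4)*(-10))*((1/4)*(-10) - 18))) = -179/52 + 137/((-5*(-5/2 - 18)/2)) = -179/52 + 137/((-5/2*(-41/2))) = -179/52 + 137/(205/4) = -179/52 + 137*(4/205) = -179/52 + 548/205 = -8199/10660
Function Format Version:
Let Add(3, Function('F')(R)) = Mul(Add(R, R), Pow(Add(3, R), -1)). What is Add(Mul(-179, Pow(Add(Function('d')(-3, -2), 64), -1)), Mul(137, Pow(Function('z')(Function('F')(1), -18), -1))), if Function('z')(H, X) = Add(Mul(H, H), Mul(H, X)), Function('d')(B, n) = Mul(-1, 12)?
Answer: Rational(-8199, 10660) ≈ -0.76914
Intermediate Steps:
Function('d')(B, n) = -12
Function('F')(R) = Add(-3, Mul(2, R, Pow(Add(3, R), -1))) (Function('F')(R) = Add(-3, Mul(Add(R, R), Pow(Add(3, R), -1))) = Add(-3, Mul(Mul(2, R), Pow(Add(3, R), -1))) = Add(-3, Mul(2, R, Pow(Add(3, R), -1))))
Function('z')(H, X) = Add(Pow(H, 2), Mul(H, X))
Add(Mul(-179, Pow(Add(Function('d')(-3, -2), 64), -1)), Mul(137, Pow(Function('z')(Function('F')(1), -18), -1))) = Add(Mul(-179, Pow(Add(-12, 64), -1)), Mul(137, Pow(Mul(Mul(Pow(Add(3, 1), -1), Add(-9, Mul(-1, 1))), Add(Mul(Pow(Add(3, 1), -1), Add(-9, Mul(-1, 1))), -18)), -1))) = Add(Mul(-179, Pow(52, -1)), Mul(137, Pow(Mul(Mul(Pow(4, -1), Add(-9, -1)), Add(Mul(Pow(4, -1), Add(-9, -1)), -18)), -1))) = Add(Mul(-179, Rational(1, 52)), Mul(137, Pow(Mul(Mul(Rational(1, 4), -10), Add(Mul(Rational(1, 4), -10), -18)), -1))) = Add(Rational(-179, 52), Mul(137, Pow(Mul(Rational(-5, 2), Add(Rational(-5, 2), -18)), -1))) = Add(Rational(-179, 52), Mul(137, Pow(Mul(Rational(-5, 2), Rational(-41, 2)), -1))) = Add(Rational(-179, 52), Mul(137, Pow(Rational(205, 4), -1))) = Add(Rational(-179, 52), Mul(137, Rational(4, 205))) = Add(Rational(-179, 52), Rational(548, 205)) = Rational(-8199, 10660)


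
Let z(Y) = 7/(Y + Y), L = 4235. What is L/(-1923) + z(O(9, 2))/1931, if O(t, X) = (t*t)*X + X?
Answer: -2682300019/1217966664 ≈ -2.2023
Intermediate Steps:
O(t, X) = X + X*t**2 (O(t, X) = t**2*X + X = X*t**2 + X = X + X*t**2)
z(Y) = 7/(2*Y) (z(Y) = 7/((2*Y)) = 7*(1/(2*Y)) = 7/(2*Y))
L/(-1923) + z(O(9, 2))/1931 = 4235/(-1923) + (7/(2*((2*(1 + 9**2)))))/1931 = 4235*(-1/1923) + (7/(2*((2*(1 + 81)))))*(1/1931) = -4235/1923 + (7/(2*((2*82))))*(1/1931) = -4235/1923 + ((7/2)/164)*(1/1931) = -4235/1923 + ((7/2)*(1/164))*(1/1931) = -4235/1923 + (7/328)*(1/1931) = -4235/1923 + 7/633368 = -2682300019/1217966664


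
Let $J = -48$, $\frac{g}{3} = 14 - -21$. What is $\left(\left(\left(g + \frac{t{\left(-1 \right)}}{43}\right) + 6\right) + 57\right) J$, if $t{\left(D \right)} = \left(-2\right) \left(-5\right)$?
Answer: $- \frac{347232}{43} \approx -8075.2$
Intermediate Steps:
$g = 105$ ($g = 3 \left(14 - -21\right) = 3 \left(14 + 21\right) = 3 \cdot 35 = 105$)
$t{\left(D \right)} = 10$
$\left(\left(\left(g + \frac{t{\left(-1 \right)}}{43}\right) + 6\right) + 57\right) J = \left(\left(\left(105 + \frac{10}{43}\right) + 6\right) + 57\right) \left(-48\right) = \left(\left(\frac{4525}{43} + 6\right) + 57\right) \left(-48\right) = \left(\frac{4783}{43} + 57\right) \left(-48\right) = \frac{7234}{43} \left(-48\right) = - \frac{347232}{43}$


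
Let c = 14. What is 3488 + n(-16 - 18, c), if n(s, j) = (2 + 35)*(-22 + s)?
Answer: 1416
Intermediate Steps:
n(s, j) = -814 + 37*s (n(s, j) = 37*(-22 + s) = -814 + 37*s)
3488 + n(-16 - 18, c) = 3488 + (-814 + 37*(-16 - 18)) = 3488 + (-814 + 37*(-34)) = 3488 + (-814 - 1258) = 3488 - 2072 = 1416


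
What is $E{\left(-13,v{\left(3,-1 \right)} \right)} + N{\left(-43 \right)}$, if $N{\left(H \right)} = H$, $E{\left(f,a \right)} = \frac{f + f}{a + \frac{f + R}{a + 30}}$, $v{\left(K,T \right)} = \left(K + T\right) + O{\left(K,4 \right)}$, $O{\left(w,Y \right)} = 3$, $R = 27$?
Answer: $- \frac{1291}{27} \approx -47.815$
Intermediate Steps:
$v{\left(K,T \right)} = 3 + K + T$ ($v{\left(K,T \right)} = \left(K + T\right) + 3 = 3 + K + T$)
$E{\left(f,a \right)} = \frac{2 f}{a + \frac{27 + f}{30 + a}}$ ($E{\left(f,a \right)} = \frac{f + f}{a + \frac{f + 27}{a + 30}} = \frac{2 f}{a + \frac{27 + f}{30 + a}}$)
$E{\left(-13,v{\left(3,-1 \right)} \right)} + N{\left(-43 \right)} = 2 \left(-13\right) \frac{1}{27 - 13 + \left(3 + 3 - 1\right)^{2} + 30 \left(3 + 3 - 1\right)} \left(30 + \left(3 + 3 - 1\right)\right) - 43 = 2 \left(-13\right) \frac{1}{27 - 13 + 5^{2} + 30 \cdot 5} \left(30 + 5\right) - 43 = 2 \left(-13\right) \frac{1}{27 - 13 + 25 + 150} \cdot 35 - 43 = 2 \left(-13\right) \frac{1}{189} \cdot 35 - 43 = - \frac{130}{27} - 43 = - \frac{1291}{27}$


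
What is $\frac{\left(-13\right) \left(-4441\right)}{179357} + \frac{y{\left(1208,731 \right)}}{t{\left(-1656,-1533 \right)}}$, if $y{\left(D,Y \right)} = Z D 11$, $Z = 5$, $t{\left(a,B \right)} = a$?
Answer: $- \frac{1477609154}{37126899} \approx -39.799$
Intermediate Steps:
$y{\left(D,Y \right)} = 55 D$ ($y{\left(D,Y \right)} = 5 D 11 = 55 D$)
$\frac{\left(-13\right) \left(-4441\right)}{179357} + \frac{y{\left(1208,731 \right)}}{t{\left(-1656,-1533 \right)}} = \frac{\left(-13\right) \left(-4441\right)}{179357} + \frac{55 \cdot 1208}{-1656} = 57733 \cdot \frac{1}{179357} + 66440 \left(- \frac{1}{1656}\right) = \frac{57733}{179357} - \frac{8305}{207} = - \frac{1477609154}{37126899}$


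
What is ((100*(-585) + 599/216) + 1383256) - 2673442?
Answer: -291315577/216 ≈ -1.3487e+6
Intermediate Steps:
((100*(-585) + 599/216) + 1383256) - 2673442 = ((-58500 + 599*(1/216)) + 1383256) - 2673442 = ((-58500 + 599/216) + 1383256) - 2673442 = (-12635401/216 + 1383256) - 2673442 = 286147895/216 - 2673442 = -291315577/216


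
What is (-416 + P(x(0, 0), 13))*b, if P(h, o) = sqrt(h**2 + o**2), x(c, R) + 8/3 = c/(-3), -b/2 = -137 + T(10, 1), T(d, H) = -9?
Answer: -121472 + 292*sqrt(1585)/3 ≈ -1.1760e+5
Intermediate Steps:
b = 292 (b = -2*(-137 - 9) = -2*(-146) = 292)
x(c, R) = -8/3 - c/3 (x(c, R) = -8/3 + c/(-3) = -8/3 + c*(-1/3) = -8/3 - c/3)
(-416 + P(x(0, 0), 13))*b = (-416 + sqrt((-8/3 - 1/3*0)**2 + 13**2))*292 = (-416 + sqrt((-8/3 + 0)**2 + 169))*292 = (-416 + sqrt((-8/3)**2 + 169))*292 = (-416 + sqrt(64/9 + 169))*292 = (-416 + sqrt(1585/9))*292 = (-416 + sqrt(1585)/3)*292 = -121472 + 292*sqrt(1585)/3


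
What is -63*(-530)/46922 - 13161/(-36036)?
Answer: 303463747/281813532 ≈ 1.0768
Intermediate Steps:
-63*(-530)/46922 - 13161/(-36036) = 33390*(1/46922) - 13161*(-1/36036) = 16695/23461 + 4387/12012 = 303463747/281813532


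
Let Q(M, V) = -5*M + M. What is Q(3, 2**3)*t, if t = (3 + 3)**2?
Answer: -432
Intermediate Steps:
t = 36 (t = 6**2 = 36)
Q(M, V) = -4*M
Q(3, 2**3)*t = -4*3*36 = -12*36 = -432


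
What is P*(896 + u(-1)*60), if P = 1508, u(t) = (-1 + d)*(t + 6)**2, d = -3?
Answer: -7696832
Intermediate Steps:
u(t) = -4*(6 + t)**2 (u(t) = (-1 - 3)*(t + 6)**2 = -4*(6 + t)**2)
P*(896 + u(-1)*60) = 1508*(896 - 4*(6 - 1)**2*60) = 1508*(896 - 4*5**2*60) = 1508*(896 - 4*25*60) = 1508*(896 - 100*60) = 1508*(896 - 6000) = 1508*(-5104) = -7696832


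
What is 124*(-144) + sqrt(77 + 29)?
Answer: -17856 + sqrt(106) ≈ -17846.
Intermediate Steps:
124*(-144) + sqrt(77 + 29) = -17856 + sqrt(106)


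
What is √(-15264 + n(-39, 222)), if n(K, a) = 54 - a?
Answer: 2*I*√3858 ≈ 124.23*I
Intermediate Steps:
√(-15264 + n(-39, 222)) = √(-15264 + (54 - 1*222)) = √(-15264 + (54 - 222)) = √(-15264 - 168) = √(-15432) = 2*I*√3858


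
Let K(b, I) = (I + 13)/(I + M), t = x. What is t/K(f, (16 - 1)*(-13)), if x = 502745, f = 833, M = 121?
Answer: 18601565/91 ≈ 2.0441e+5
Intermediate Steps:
t = 502745
K(b, I) = (13 + I)/(121 + I) (K(b, I) = (I + 13)/(I + 121) = (13 + I)/(121 + I))
t/K(f, (16 - 1)*(-13)) = 502745/(((13 + (16 - 1)*(-13))/(121 + (16 - 1)*(-13)))) = 502745/(((13 + 15*(-13))/(121 + 15*(-13)))) = 502745/(((13 - 195)/(121 - 195))) = 502745/((-182/(-74))) = 502745/((-1/74*(-182))) = 502745/(91/37) = 502745*(37/91) = 18601565/91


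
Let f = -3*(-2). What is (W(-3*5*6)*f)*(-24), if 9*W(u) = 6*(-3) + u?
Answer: 1728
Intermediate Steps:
W(u) = -2 + u/9 (W(u) = (6*(-3) + u)/9 = (-18 + u)/9 = -2 + u/9)
f = 6
(W(-3*5*6)*f)*(-24) = ((-2 + (-3*5*6)/9)*6)*(-24) = ((-2 + (-15*6)/9)*6)*(-24) = ((-2 + (⅑)*(-90))*6)*(-24) = ((-2 - 10)*6)*(-24) = -12*6*(-24) = -72*(-24) = 1728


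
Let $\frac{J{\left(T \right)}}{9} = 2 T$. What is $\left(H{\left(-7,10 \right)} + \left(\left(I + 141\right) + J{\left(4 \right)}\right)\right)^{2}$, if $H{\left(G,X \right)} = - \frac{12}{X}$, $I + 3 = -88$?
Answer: $\frac{364816}{25} \approx 14593.0$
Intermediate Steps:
$I = -91$ ($I = -3 - 88 = -91$)
$J{\left(T \right)} = 18 T$ ($J{\left(T \right)} = 9 \cdot 2 T = 18 T$)
$\left(H{\left(-7,10 \right)} + \left(\left(I + 141\right) + J{\left(4 \right)}\right)\right)^{2} = \left(- \frac{12}{10} + \left(\left(-91 + 141\right) + 18 \cdot 4\right)\right)^{2} = \left(\left(-12\right) \frac{1}{10} + \left(50 + 72\right)\right)^{2} = \left(- \frac{6}{5} + 122\right)^{2} = \left(\frac{604}{5}\right)^{2} = \frac{364816}{25}$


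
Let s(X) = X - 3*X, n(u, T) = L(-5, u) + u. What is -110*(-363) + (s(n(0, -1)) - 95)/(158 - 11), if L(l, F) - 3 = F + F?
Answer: 5869609/147 ≈ 39929.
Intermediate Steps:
L(l, F) = 3 + 2*F (L(l, F) = 3 + (F + F) = 3 + 2*F)
n(u, T) = 3 + 3*u (n(u, T) = (3 + 2*u) + u = 3 + 3*u)
s(X) = -2*X
-110*(-363) + (s(n(0, -1)) - 95)/(158 - 11) = -110*(-363) + (-2*(3 + 3*0) - 95)/(158 - 11) = 39930 + (-2*(3 + 0) - 95)/147 = 39930 + (-2*3 - 95)*(1/147) = 39930 + (-6 - 95)*(1/147) = 39930 - 101*1/147 = 39930 - 101/147 = 5869609/147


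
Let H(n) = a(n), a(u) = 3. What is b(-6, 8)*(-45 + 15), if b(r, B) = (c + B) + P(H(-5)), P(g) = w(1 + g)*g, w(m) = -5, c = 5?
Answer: 60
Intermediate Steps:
H(n) = 3
P(g) = -5*g
b(r, B) = -10 + B (b(r, B) = (5 + B) - 5*3 = (5 + B) - 15 = -10 + B)
b(-6, 8)*(-45 + 15) = (-10 + 8)*(-45 + 15) = -2*(-30) = 60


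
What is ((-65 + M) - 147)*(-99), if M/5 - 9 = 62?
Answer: -14157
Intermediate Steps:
M = 355 (M = 45 + 5*62 = 45 + 310 = 355)
((-65 + M) - 147)*(-99) = ((-65 + 355) - 147)*(-99) = (290 - 147)*(-99) = 143*(-99) = -14157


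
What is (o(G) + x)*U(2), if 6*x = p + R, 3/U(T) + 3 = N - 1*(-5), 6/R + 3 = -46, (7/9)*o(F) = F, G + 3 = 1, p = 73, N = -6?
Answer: -2815/392 ≈ -7.1811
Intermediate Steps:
G = -2 (G = -3 + 1 = -2)
o(F) = 9*F/7
R = -6/49 (R = 6/(-3 - 46) = 6/(-49) = 6*(-1/49) = -6/49 ≈ -0.12245)
U(T) = -¾ (U(T) = 3/(-3 + (-6 - 1*(-5))) = 3/(-3 + (-6 + 5)) = 3/(-3 - 1) = 3/(-4) = 3*(-¼) = -¾)
x = 3571/294 (x = (73 - 6/49)/6 = (⅙)*(3571/49) = 3571/294 ≈ 12.146)
(o(G) + x)*U(2) = ((9/7)*(-2) + 3571/294)*(-¾) = (-18/7 + 3571/294)*(-¾) = (2815/294)*(-¾) = -2815/392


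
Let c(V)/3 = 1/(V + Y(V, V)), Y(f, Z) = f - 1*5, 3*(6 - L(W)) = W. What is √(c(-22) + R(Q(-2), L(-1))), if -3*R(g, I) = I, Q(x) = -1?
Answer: I*√958/21 ≈ 1.4739*I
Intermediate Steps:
L(W) = 6 - W/3
Y(f, Z) = -5 + f (Y(f, Z) = f - 5 = -5 + f)
R(g, I) = -I/3
c(V) = 3/(-5 + 2*V) (c(V) = 3/(V + (-5 + V)) = 3/(-5 + 2*V))
√(c(-22) + R(Q(-2), L(-1))) = √(3/(-5 + 2*(-22)) - (6 - ⅓*(-1))/3) = √(3/(-5 - 44) - (6 + ⅓)/3) = √(3/(-49) - ⅓*19/3) = √(3*(-1/49) - 19/9) = √(-3/49 - 19/9) = √(-958/441) = I*√958/21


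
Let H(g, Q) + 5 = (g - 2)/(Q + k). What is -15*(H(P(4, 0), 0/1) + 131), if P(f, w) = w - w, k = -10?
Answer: -1893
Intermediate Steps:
P(f, w) = 0
H(g, Q) = -5 + (-2 + g)/(-10 + Q) (H(g, Q) = -5 + (g - 2)/(Q - 10) = -5 + (-2 + g)/(-10 + Q))
-15*(H(P(4, 0), 0/1) + 131) = -15*((48 + 0 - 0/1)/(-10 + 0/1) + 131) = -15*((48 + 0 - 0)/(-10 + 0*1) + 131) = -15*((48 + 0 - 5*0)/(-10 + 0) + 131) = -15*((48 + 0 + 0)/(-10) + 131) = -15*(-⅒*48 + 131) = -15*(-24/5 + 131) = -15*631/5 = -1893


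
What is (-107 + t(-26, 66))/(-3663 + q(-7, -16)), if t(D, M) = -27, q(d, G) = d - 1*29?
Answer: 134/3699 ≈ 0.036226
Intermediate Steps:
q(d, G) = -29 + d (q(d, G) = d - 29 = -29 + d)
(-107 + t(-26, 66))/(-3663 + q(-7, -16)) = (-107 - 27)/(-3663 + (-29 - 7)) = -134/(-3663 - 36) = -134/(-3699) = -134*(-1/3699) = 134/3699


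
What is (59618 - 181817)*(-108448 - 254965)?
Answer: 44408705187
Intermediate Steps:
(59618 - 181817)*(-108448 - 254965) = -122199*(-363413) = 44408705187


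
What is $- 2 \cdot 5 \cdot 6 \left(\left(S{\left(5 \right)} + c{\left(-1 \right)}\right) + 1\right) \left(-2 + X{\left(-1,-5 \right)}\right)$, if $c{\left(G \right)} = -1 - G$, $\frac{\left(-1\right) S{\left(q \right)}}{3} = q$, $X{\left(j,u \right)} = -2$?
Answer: $-3360$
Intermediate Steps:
$S{\left(q \right)} = - 3 q$
$- 2 \cdot 5 \cdot 6 \left(\left(S{\left(5 \right)} + c{\left(-1 \right)}\right) + 1\right) \left(-2 + X{\left(-1,-5 \right)}\right) = - 2 \cdot 5 \cdot 6 \left(\left(\left(-3\right) 5 - 0\right) + 1\right) \left(-2 - 2\right) = \left(-2\right) 30 \left(\left(-15 + \left(-1 + 1\right)\right) + 1\right) \left(-4\right) = - 60 \left(\left(-15 + 0\right) + 1\right) \left(-4\right) = - 60 \left(-15 + 1\right) \left(-4\right) = - 60 \left(\left(-14\right) \left(-4\right)\right) = \left(-60\right) 56 = -3360$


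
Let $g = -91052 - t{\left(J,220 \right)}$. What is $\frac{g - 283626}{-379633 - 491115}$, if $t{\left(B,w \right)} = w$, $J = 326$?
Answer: $\frac{187449}{435374} \approx 0.43055$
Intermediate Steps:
$g = -91272$ ($g = -91052 - 220 = -91272$)
$\frac{g - 283626}{-379633 - 491115} = \frac{-91272 - 283626}{-379633 - 491115} = - \frac{374898}{-870748} = \left(-374898\right) \left(- \frac{1}{870748}\right) = \frac{187449}{435374}$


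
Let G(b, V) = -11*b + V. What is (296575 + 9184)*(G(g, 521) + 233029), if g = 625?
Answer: 69307921325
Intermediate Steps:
G(b, V) = V - 11*b
(296575 + 9184)*(G(g, 521) + 233029) = (296575 + 9184)*((521 - 11*625) + 233029) = 305759*((521 - 6875) + 233029) = 305759*(-6354 + 233029) = 305759*226675 = 69307921325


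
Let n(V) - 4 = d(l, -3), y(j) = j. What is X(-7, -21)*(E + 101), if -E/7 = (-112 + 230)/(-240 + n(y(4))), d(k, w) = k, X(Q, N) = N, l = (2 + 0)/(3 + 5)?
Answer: -2069487/943 ≈ -2194.6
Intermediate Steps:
l = ¼ (l = 2/8 = 2*(⅛) = ¼ ≈ 0.25000)
n(V) = 17/4 (n(V) = 4 + ¼ = 17/4)
E = 3304/943 (E = -7*(-112 + 230)/(-240 + 17/4) = -826/(-943/4) = -826*(-4)/943 = -7*(-472/943) = 3304/943 ≈ 3.5037)
X(-7, -21)*(E + 101) = -21*(3304/943 + 101) = -21*98547/943 = -2069487/943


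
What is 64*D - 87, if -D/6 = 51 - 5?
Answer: -17751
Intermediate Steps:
D = -276 (D = -6*(51 - 5) = -6*46 = -276)
64*D - 87 = 64*(-276) - 87 = -17664 - 87 = -17751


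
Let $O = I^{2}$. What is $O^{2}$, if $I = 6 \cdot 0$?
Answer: $0$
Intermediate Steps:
$I = 0$
$O = 0$ ($O = 0^{2} = 0$)
$O^{2} = 0^{2} = 0$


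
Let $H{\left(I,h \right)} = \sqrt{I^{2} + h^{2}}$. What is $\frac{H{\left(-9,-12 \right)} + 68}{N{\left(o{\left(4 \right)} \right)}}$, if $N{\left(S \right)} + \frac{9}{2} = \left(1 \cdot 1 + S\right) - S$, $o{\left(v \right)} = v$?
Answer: $- \frac{166}{7} \approx -23.714$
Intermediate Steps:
$N{\left(S \right)} = - \frac{7}{2}$ ($N{\left(S \right)} = - \frac{9}{2} + \left(\left(1 \cdot 1 + S\right) - S\right) = - \frac{9}{2} + \left(\left(1 + S\right) - S\right) = - \frac{9}{2} + 1 = - \frac{7}{2}$)
$\frac{H{\left(-9,-12 \right)} + 68}{N{\left(o{\left(4 \right)} \right)}} = \frac{\sqrt{\left(-9\right)^{2} + \left(-12\right)^{2}} + 68}{- \frac{7}{2}} = - \frac{2 \left(\sqrt{81 + 144} + 68\right)}{7} = - \frac{2 \left(\sqrt{225} + 68\right)}{7} = - \frac{2 \left(15 + 68\right)}{7} = \left(- \frac{2}{7}\right) 83 = - \frac{166}{7}$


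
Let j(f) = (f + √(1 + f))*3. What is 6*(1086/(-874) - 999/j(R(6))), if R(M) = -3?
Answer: 2583540/4807 + 1998*I*√2/11 ≈ 537.45 + 256.87*I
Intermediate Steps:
j(f) = 3*f + 3*√(1 + f)
6*(1086/(-874) - 999/j(R(6))) = 6*(1086/(-874) - 999/(3*(-3) + 3*√(1 - 3))) = 6*(1086*(-1/874) - 999/(-9 + 3*√(-2))) = 6*(-543/437 - 999/(-9 + 3*(I*√2))) = 6*(-543/437 - 999/(-9 + 3*I*√2)) = -3258/437 - 5994/(-9 + 3*I*√2)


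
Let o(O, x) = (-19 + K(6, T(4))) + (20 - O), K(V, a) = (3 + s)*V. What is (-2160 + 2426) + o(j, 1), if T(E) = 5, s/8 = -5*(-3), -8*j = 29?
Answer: 8069/8 ≈ 1008.6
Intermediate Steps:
j = -29/8 (j = -1/8*29 = -29/8 ≈ -3.6250)
s = 120 (s = 8*(-5*(-3)) = 8*15 = 120)
K(V, a) = 123*V (K(V, a) = (3 + 120)*V = 123*V)
o(O, x) = 739 - O (o(O, x) = (-19 + 123*6) + (20 - O) = (-19 + 738) + (20 - O) = 719 + (20 - O) = 739 - O)
(-2160 + 2426) + o(j, 1) = (-2160 + 2426) + (739 - 1*(-29/8)) = 266 + (739 + 29/8) = 266 + 5941/8 = 8069/8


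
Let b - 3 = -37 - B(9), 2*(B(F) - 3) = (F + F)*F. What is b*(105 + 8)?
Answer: -13334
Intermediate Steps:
B(F) = 3 + F² (B(F) = 3 + ((F + F)*F)/2 = 3 + ((2*F)*F)/2 = 3 + (2*F²)/2 = 3 + F²)
b = -118 (b = 3 + (-37 - (3 + 9²)) = 3 + (-37 - (3 + 81)) = 3 + (-37 - 1*84) = 3 + (-37 - 84) = 3 - 121 = -118)
b*(105 + 8) = -118*(105 + 8) = -118*113 = -13334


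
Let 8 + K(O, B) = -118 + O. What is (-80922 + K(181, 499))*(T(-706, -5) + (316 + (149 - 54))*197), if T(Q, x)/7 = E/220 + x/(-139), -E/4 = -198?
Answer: -4551983536718/695 ≈ -6.5496e+9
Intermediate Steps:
E = 792 (E = -4*(-198) = 792)
T(Q, x) = 126/5 - 7*x/139 (T(Q, x) = 7*(792/220 + x/(-139)) = 7*(792*(1/220) + x*(-1/139)) = 7*(18/5 - x/139) = 126/5 - 7*x/139)
K(O, B) = -126 + O (K(O, B) = -8 + (-118 + O) = -126 + O)
(-80922 + K(181, 499))*(T(-706, -5) + (316 + (149 - 54))*197) = (-80922 + (-126 + 181))*((126/5 - 7/139*(-5)) + (316 + (149 - 54))*197) = (-80922 + 55)*((126/5 + 35/139) + (316 + 95)*197) = -80867*(17689/695 + 411*197) = -80867*(17689/695 + 80967) = -80867*56289754/695 = -4551983536718/695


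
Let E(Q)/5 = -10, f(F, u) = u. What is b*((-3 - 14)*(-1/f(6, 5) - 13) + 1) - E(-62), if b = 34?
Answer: 38568/5 ≈ 7713.6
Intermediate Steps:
E(Q) = -50 (E(Q) = 5*(-10) = -50)
b*((-3 - 14)*(-1/f(6, 5) - 13) + 1) - E(-62) = 34*((-3 - 14)*(-1/5 - 13) + 1) - 1*(-50) = 34*(-17*(-1*⅕ - 13) + 1) + 50 = 34*(-17*(-⅕ - 13) + 1) + 50 = 34*(-17*(-66/5) + 1) + 50 = 34*(1122/5 + 1) + 50 = 34*(1127/5) + 50 = 38318/5 + 50 = 38568/5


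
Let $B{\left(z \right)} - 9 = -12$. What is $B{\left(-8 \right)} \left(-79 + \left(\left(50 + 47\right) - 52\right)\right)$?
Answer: $102$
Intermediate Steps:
$B{\left(z \right)} = -3$ ($B{\left(z \right)} = 9 - 12 = -3$)
$B{\left(-8 \right)} \left(-79 + \left(\left(50 + 47\right) - 52\right)\right) = - 3 \left(-79 + \left(\left(50 + 47\right) - 52\right)\right) = - 3 \left(-79 + \left(97 - 52\right)\right) = - 3 \left(-79 + 45\right) = \left(-3\right) \left(-34\right) = 102$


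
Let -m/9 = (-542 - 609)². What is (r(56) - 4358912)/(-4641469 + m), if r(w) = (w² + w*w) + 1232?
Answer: 2175704/8282339 ≈ 0.26269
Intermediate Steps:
r(w) = 1232 + 2*w² (r(w) = (w² + w²) + 1232 = 2*w² + 1232 = 1232 + 2*w²)
m = -11923209 (m = -9*(-542 - 609)² = -9*(-1151)² = -9*1324801 = -11923209)
(r(56) - 4358912)/(-4641469 + m) = ((1232 + 2*56²) - 4358912)/(-4641469 - 11923209) = ((1232 + 2*3136) - 4358912)/(-16564678) = ((1232 + 6272) - 4358912)*(-1/16564678) = (7504 - 4358912)*(-1/16564678) = -4351408*(-1/16564678) = 2175704/8282339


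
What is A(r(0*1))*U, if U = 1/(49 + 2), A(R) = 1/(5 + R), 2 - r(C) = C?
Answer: 1/357 ≈ 0.0028011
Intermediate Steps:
r(C) = 2 - C
U = 1/51 ≈ 0.019608
A(r(0*1))*U = (1/51)/(5 + (2 - 0)) = (1/51)/(5 + (2 - 1*0)) = (1/51)/(5 + (2 + 0)) = (1/51)/(5 + 2) = (1/51)/7 = (⅐)*(1/51) = 1/357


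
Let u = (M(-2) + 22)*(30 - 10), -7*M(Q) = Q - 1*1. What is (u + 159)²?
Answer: 18088009/49 ≈ 3.6914e+5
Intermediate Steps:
M(Q) = ⅐ - Q/7 (M(Q) = -(Q - 1*1)/7 = -(Q - 1)/7 = -(-1 + Q)/7 = ⅐ - Q/7)
u = 3140/7 (u = ((⅐ - ⅐*(-2)) + 22)*(30 - 10) = ((⅐ + 2/7) + 22)*20 = (3/7 + 22)*20 = (157/7)*20 = 3140/7 ≈ 448.57)
(u + 159)² = (3140/7 + 159)² = (4253/7)² = 18088009/49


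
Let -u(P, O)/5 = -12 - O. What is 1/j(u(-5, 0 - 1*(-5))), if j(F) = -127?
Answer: -1/127 ≈ -0.0078740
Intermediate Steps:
u(P, O) = 60 + 5*O (u(P, O) = -5*(-12 - O) = 60 + 5*O)
1/j(u(-5, 0 - 1*(-5))) = 1/(-127) = -1/127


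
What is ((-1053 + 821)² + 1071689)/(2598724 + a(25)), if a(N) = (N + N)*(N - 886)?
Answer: 1125513/2555674 ≈ 0.44040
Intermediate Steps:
a(N) = 2*N*(-886 + N) (a(N) = (2*N)*(-886 + N) = 2*N*(-886 + N))
((-1053 + 821)² + 1071689)/(2598724 + a(25)) = ((-1053 + 821)² + 1071689)/(2598724 + 2*25*(-886 + 25)) = ((-232)² + 1071689)/(2598724 + 2*25*(-861)) = (53824 + 1071689)/(2598724 - 43050) = 1125513/2555674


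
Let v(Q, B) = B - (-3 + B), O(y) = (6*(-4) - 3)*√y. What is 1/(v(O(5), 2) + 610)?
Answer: 1/613 ≈ 0.0016313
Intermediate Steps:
O(y) = -27*√y (O(y) = (-24 - 3)*√y = -27*√y)
v(Q, B) = 3 (v(Q, B) = B + (3 - B) = 3)
1/(v(O(5), 2) + 610) = 1/(3 + 610) = 1/613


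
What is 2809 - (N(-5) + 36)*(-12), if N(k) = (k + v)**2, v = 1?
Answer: 3433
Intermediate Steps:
N(k) = (1 + k)**2 (N(k) = (k + 1)**2 = (1 + k)**2)
2809 - (N(-5) + 36)*(-12) = 2809 - ((1 - 5)**2 + 36)*(-12) = 2809 - ((-4)**2 + 36)*(-12) = 2809 - (16 + 36)*(-12) = 2809 - 52*(-12) = 2809 - 1*(-624) = 2809 + 624 = 3433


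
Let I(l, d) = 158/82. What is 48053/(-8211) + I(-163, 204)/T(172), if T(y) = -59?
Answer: -116888876/19862409 ≈ -5.8849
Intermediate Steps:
I(l, d) = 79/41 (I(l, d) = 158*(1/82) = 79/41)
48053/(-8211) + I(-163, 204)/T(172) = 48053/(-8211) + (79/41)/(-59) = 48053*(-1/8211) + (79/41)*(-1/59) = -48053/8211 - 79/2419 = -116888876/19862409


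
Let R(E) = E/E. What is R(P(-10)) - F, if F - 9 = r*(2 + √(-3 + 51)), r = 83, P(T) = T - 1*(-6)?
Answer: -174 - 332*√3 ≈ -749.04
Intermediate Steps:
P(T) = 6 + T (P(T) = T + 6 = 6 + T)
R(E) = 1
F = 175 + 332*√3 (F = 9 + 83*(2 + √(-3 + 51)) = 9 + 83*(2 + √48) = 9 + 83*(2 + 4*√3) = 9 + (166 + 332*√3) = 175 + 332*√3 ≈ 750.04)
R(P(-10)) - F = 1 - (175 + 332*√3) = 1 + (-175 - 332*√3) = -174 - 332*√3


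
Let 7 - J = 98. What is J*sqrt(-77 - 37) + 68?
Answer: 68 - 91*I*sqrt(114) ≈ 68.0 - 971.61*I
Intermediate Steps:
J = -91 (J = 7 - 1*98 = 7 - 98 = -91)
J*sqrt(-77 - 37) + 68 = -91*sqrt(-77 - 37) + 68 = -91*I*sqrt(114) + 68 = 68 - 91*I*sqrt(114)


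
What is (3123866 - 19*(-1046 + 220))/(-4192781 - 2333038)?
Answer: -116280/241697 ≈ -0.48110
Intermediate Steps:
(3123866 - 19*(-1046 + 220))/(-4192781 - 2333038) = (3123866 - 19*(-826))/(-6525819) = (3123866 + 15694)*(-1/6525819) = 3139560*(-1/6525819) = -116280/241697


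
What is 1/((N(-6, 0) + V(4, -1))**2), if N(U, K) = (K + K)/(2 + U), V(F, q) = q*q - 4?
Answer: 1/9 ≈ 0.11111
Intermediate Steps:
V(F, q) = -4 + q**2 (V(F, q) = q**2 - 4 = -4 + q**2)
N(U, K) = 2*K/(2 + U) (N(U, K) = (2*K)/(2 + U) = 2*K/(2 + U))
1/((N(-6, 0) + V(4, -1))**2) = 1/((2*0/(2 - 6) + (-4 + (-1)**2))**2) = 1/((2*0/(-4) + (-4 + 1))**2) = 1/((2*0*(-1/4) - 3)**2) = 1/((0 - 3)**2) = 1/((-3)**2) = 1/9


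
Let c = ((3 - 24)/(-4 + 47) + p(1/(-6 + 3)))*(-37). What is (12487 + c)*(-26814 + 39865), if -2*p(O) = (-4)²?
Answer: 7183870746/43 ≈ 1.6707e+8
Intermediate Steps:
p(O) = -8 (p(O) = -½*(-4)² = -½*16 = -8)
c = 13505/43 (c = ((3 - 24)/(-4 + 47) - 8)*(-37) = (-21/43 - 8)*(-37) = -365/43*(-37) = 13505/43 ≈ 314.07)
(12487 + c)*(-26814 + 39865) = (12487 + 13505/43)*(-26814 + 39865) = (550446/43)*13051 = 7183870746/43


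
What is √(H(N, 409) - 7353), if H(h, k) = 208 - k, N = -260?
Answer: I*√7554 ≈ 86.914*I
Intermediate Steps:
√(H(N, 409) - 7353) = √((208 - 1*409) - 7353) = √((208 - 409) - 7353) = √(-201 - 7353) = √(-7554) = I*√7554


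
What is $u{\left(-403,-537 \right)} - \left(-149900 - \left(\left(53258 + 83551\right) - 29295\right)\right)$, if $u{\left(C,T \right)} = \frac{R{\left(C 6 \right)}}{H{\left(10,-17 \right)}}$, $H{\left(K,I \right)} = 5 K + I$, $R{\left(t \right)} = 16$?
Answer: $\frac{8494678}{33} \approx 2.5741 \cdot 10^{5}$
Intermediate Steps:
$H{\left(K,I \right)} = I + 5 K$
$u{\left(C,T \right)} = \frac{16}{33}$ ($u{\left(C,T \right)} = \frac{16}{-17 + 5 \cdot 10} = \frac{16}{-17 + 50} = \frac{16}{33}$)
$u{\left(-403,-537 \right)} - \left(-149900 - \left(\left(53258 + 83551\right) - 29295\right)\right) = \frac{16}{33} - \left(-149900 - \left(\left(53258 + 83551\right) - 29295\right)\right) = \frac{16}{33} - \left(-149900 - \left(136809 - 29295\right)\right) = \frac{16}{33} - \left(-149900 - 107514\right) = \frac{16}{33} - -257414 = \frac{16}{33} + 257414 = \frac{8494678}{33}$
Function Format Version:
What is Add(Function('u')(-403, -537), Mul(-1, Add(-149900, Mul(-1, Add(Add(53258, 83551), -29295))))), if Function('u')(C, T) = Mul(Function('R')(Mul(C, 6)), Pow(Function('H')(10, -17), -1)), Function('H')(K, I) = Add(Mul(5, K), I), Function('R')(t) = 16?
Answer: Rational(8494678, 33) ≈ 2.5741e+5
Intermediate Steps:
Function('H')(K, I) = Add(I, Mul(5, K))
Function('u')(C, T) = Rational(16, 33) (Function('u')(C, T) = Mul(16, Pow(Add(-17, Mul(5, 10)), -1)) = Mul(16, Pow(Add(-17, 50), -1)) = Mul(16, Pow(33, -1)) = Mul(16, Rational(1, 33)) = Rational(16, 33))
Add(Function('u')(-403, -537), Mul(-1, Add(-149900, Mul(-1, Add(Add(53258, 83551), -29295))))) = Add(Rational(16, 33), Mul(-1, Add(-149900, Mul(-1, Add(Add(53258, 83551), -29295))))) = Add(Rational(16, 33), Mul(-1, Add(-149900, Mul(-1, Add(136809, -29295))))) = Add(Rational(16, 33), Mul(-1, Add(-149900, Mul(-1, 107514)))) = Add(Rational(16, 33), Mul(-1, Add(-149900, -107514))) = Add(Rational(16, 33), Mul(-1, -257414)) = Add(Rational(16, 33), 257414) = Rational(8494678, 33)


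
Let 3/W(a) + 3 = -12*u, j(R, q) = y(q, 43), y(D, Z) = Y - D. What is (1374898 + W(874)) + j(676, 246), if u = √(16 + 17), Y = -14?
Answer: 724434227/527 - 4*√33/527 ≈ 1.3746e+6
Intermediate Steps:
y(D, Z) = -14 - D
j(R, q) = -14 - q
u = √33 ≈ 5.7446
W(a) = 3/(-3 - 12*√33)
(1374898 + W(874)) + j(676, 246) = (1374898 + (1/527 - 4*√33/527)) + (-14 - 1*246) = (724571247/527 - 4*√33/527) + (-14 - 246) = (724571247/527 - 4*√33/527) - 260 = 724434227/527 - 4*√33/527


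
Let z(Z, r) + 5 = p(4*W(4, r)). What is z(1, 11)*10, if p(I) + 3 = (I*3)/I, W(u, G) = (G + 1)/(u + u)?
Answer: -50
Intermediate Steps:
W(u, G) = (1 + G)/(2*u) (W(u, G) = (1 + G)/((2*u)) = (1 + G)*(1/(2*u)) = (1 + G)/(2*u))
p(I) = 0 (p(I) = -3 + (I*3)/I = -3 + (3*I)/I = -3 + 3 = 0)
z(Z, r) = -5 (z(Z, r) = -5 + 0 = -5)
z(1, 11)*10 = -5*10 = -50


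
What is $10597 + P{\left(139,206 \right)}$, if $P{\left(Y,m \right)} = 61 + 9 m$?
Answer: $12512$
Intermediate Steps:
$10597 + P{\left(139,206 \right)} = 10597 + \left(61 + 9 \cdot 206\right) = 10597 + \left(61 + 1854\right) = 10597 + 1915 = 12512$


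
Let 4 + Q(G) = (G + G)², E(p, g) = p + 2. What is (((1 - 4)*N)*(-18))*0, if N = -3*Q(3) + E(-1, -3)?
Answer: 0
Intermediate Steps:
E(p, g) = 2 + p
Q(G) = -4 + 4*G² (Q(G) = -4 + (G + G)² = -4 + (2*G)² = -4 + 4*G²)
N = -95 (N = -3*(-4 + 4*3²) + (2 - 1) = -3*(-4 + 4*9) + 1 = -3*(-4 + 36) + 1 = -3*32 + 1 = -96 + 1 = -95)
(((1 - 4)*N)*(-18))*0 = (((1 - 4)*(-95))*(-18))*0 = (-3*(-95)*(-18))*0 = (285*(-18))*0 = -5130*0 = 0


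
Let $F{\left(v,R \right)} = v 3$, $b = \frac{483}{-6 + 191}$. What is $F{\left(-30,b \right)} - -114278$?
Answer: $114188$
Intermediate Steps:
$b = \frac{483}{185} \approx 2.6108$
$F{\left(v,R \right)} = 3 v$
$F{\left(-30,b \right)} - -114278 = 3 \left(-30\right) - -114278 = -90 + 114278 = 114188$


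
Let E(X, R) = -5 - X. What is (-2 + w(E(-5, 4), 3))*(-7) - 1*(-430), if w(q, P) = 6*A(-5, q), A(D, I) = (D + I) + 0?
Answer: 654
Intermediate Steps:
A(D, I) = D + I
w(q, P) = -30 + 6*q (w(q, P) = 6*(-5 + q) = -30 + 6*q)
(-2 + w(E(-5, 4), 3))*(-7) - 1*(-430) = (-2 + (-30 + 6*(-5 - 1*(-5))))*(-7) - 1*(-430) = (-2 + (-30 + 6*(-5 + 5)))*(-7) + 430 = (-2 + (-30 + 6*0))*(-7) + 430 = (-2 + (-30 + 0))*(-7) + 430 = (-2 - 30)*(-7) + 430 = -32*(-7) + 430 = 224 + 430 = 654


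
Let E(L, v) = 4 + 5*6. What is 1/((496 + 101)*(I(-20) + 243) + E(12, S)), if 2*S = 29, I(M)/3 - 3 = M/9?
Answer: 1/146498 ≈ 6.8260e-6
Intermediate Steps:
I(M) = 9 + M/3 (I(M) = 9 + 3*(M/9) = 9 + M/3)
S = 29/2 (S = (½)*29 = 29/2 ≈ 14.500)
E(L, v) = 34 (E(L, v) = 4 + 30 = 34)
1/((496 + 101)*(I(-20) + 243) + E(12, S)) = 1/((496 + 101)*((9 + (⅓)*(-20)) + 243) + 34) = 1/(597*((9 - 20/3) + 243) + 34) = 1/(597*(7/3 + 243) + 34) = 1/(597*(736/3) + 34) = 1/(146464 + 34) = 1/146498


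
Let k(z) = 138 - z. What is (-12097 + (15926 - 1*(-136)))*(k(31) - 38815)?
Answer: -153477220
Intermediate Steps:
(-12097 + (15926 - 1*(-136)))*(k(31) - 38815) = (-12097 + (15926 - 1*(-136)))*((138 - 1*31) - 38815) = (-12097 + (15926 + 136))*((138 - 31) - 38815) = (-12097 + 16062)*(107 - 38815) = 3965*(-38708) = -153477220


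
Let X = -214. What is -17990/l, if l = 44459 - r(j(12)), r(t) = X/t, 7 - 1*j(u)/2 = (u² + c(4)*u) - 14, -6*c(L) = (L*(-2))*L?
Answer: -1682065/4156863 ≈ -0.40465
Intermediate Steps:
c(L) = L²/3 (c(L) = -L*(-2)*L/6 = -(-2*L)*L/6 = -(-1)*L²/3 = L²/3)
j(u) = 42 - 2*u² - 32*u/3 (j(u) = 14 - 2*((u² + ((⅓)*4²)*u) - 14) = 14 - 2*((u² + ((⅓)*16)*u) - 14) = 14 - 2*((u² + 16*u/3) - 14) = 14 - 2*(-14 + u² + 16*u/3) = 14 + (28 - 2*u² - 32*u/3) = 42 - 2*u² - 32*u/3)
r(t) = -214/t
l = 8313726/187 (l = 44459 - (-214)/(42 - 2*12² - 32/3*12) = 44459 - (-214)/(42 - 2*144 - 128) = 44459 - (-214)/(42 - 288 - 128) = 44459 - (-214)/(-374) = 44459 - (-214)*(-1)/374 = 44459 - 1*107/187 = 44459 - 107/187 = 8313726/187 ≈ 44458.)
-17990/l = -17990/8313726/187 = -17990*187/8313726 = -1682065/4156863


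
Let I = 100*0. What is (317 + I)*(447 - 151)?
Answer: 93832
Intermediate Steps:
I = 0
(317 + I)*(447 - 151) = (317 + 0)*(447 - 151) = 317*296 = 93832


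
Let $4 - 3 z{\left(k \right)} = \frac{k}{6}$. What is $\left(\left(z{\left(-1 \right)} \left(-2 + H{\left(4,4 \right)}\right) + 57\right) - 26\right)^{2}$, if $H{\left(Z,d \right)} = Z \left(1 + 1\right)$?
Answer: $\frac{13924}{9} \approx 1547.1$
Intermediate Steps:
$H{\left(Z,d \right)} = 2 Z$ ($H{\left(Z,d \right)} = Z 2 = 2 Z$)
$z{\left(k \right)} = \frac{4}{3} - \frac{k}{18}$ ($z{\left(k \right)} = \frac{4}{3} - \frac{k \frac{1}{6}}{3} = \frac{4}{3} - \frac{\frac{1}{6} k}{3} = \frac{4}{3} - \frac{k}{18}$)
$\left(\left(z{\left(-1 \right)} \left(-2 + H{\left(4,4 \right)}\right) + 57\right) - 26\right)^{2} = \left(\left(\left(\frac{4}{3} - - \frac{1}{18}\right) \left(-2 + 2 \cdot 4\right) + 57\right) - 26\right)^{2} = \left(\left(\left(\frac{4}{3} + \frac{1}{18}\right) \left(-2 + 8\right) + 57\right) - 26\right)^{2} = \left(\left(\frac{25}{18} \cdot 6 + 57\right) - 26\right)^{2} = \left(\left(\frac{25}{3} + 57\right) - 26\right)^{2} = \left(\frac{196}{3} - 26\right)^{2} = \left(\frac{118}{3}\right)^{2} = \frac{13924}{9}$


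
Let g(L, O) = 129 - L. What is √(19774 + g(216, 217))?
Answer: √19687 ≈ 140.31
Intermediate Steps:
√(19774 + g(216, 217)) = √(19774 + (129 - 1*216)) = √(19774 + (129 - 216)) = √(19774 - 87) = √19687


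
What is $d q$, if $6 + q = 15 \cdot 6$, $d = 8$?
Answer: $672$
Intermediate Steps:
$q = 84$ ($q = -6 + 15 \cdot 6 = -6 + 90 = 84$)
$d q = 8 \cdot 84 = 672$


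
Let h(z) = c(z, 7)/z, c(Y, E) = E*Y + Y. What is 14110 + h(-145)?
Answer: 14118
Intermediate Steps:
c(Y, E) = Y + E*Y
h(z) = 8 (h(z) = (z*(1 + 7))/z = (z*8)/z = (8*z)/z = 8)
14110 + h(-145) = 14110 + 8 = 14118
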